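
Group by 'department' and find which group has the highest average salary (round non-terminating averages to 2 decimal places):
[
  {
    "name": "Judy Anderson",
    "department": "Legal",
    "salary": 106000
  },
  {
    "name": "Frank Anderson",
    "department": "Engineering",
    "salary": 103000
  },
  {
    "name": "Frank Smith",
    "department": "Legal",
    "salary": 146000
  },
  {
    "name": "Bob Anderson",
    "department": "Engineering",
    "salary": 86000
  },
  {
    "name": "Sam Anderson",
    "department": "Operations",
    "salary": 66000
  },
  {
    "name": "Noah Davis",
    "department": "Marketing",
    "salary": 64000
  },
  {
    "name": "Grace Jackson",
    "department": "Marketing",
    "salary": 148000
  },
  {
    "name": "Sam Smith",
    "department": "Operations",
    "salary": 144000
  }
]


Group by: department

Groups:
  Engineering: 2 people, avg salary = 189000/2 = $94500
  Legal: 2 people, avg salary = 252000/2 = $126000
  Marketing: 2 people, avg salary = 212000/2 = $106000
  Operations: 2 people, avg salary = 210000/2 = $105000

Highest average salary: Legal ($126000)

Legal ($126000)


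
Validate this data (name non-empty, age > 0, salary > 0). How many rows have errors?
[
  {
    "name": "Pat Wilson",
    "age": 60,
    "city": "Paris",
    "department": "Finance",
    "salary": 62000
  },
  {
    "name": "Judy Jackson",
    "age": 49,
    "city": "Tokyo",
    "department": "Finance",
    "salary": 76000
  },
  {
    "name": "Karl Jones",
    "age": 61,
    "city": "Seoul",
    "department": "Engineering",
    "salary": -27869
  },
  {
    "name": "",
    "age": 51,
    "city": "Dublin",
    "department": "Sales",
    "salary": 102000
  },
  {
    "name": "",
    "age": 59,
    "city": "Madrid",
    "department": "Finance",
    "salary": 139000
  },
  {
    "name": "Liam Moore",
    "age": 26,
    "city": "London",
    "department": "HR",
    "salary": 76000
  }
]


Validating 6 records:
Rules: name non-empty, age > 0, salary > 0

  Row 1 (Pat Wilson): OK
  Row 2 (Judy Jackson): OK
  Row 3 (Karl Jones): negative salary: -27869
  Row 4 (???): empty name
  Row 5 (???): empty name
  Row 6 (Liam Moore): OK

Total errors: 3

3 errors


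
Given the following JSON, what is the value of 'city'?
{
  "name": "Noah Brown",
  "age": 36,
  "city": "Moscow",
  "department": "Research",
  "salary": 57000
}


Looking up field 'city'
Value: Moscow

Moscow


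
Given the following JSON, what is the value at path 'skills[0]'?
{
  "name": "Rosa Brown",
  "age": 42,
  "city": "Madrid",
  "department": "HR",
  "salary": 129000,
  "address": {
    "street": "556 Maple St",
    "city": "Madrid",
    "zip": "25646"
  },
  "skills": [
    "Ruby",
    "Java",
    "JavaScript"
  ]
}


Query: skills[0]
Path: skills -> first element
Value: Ruby

Ruby


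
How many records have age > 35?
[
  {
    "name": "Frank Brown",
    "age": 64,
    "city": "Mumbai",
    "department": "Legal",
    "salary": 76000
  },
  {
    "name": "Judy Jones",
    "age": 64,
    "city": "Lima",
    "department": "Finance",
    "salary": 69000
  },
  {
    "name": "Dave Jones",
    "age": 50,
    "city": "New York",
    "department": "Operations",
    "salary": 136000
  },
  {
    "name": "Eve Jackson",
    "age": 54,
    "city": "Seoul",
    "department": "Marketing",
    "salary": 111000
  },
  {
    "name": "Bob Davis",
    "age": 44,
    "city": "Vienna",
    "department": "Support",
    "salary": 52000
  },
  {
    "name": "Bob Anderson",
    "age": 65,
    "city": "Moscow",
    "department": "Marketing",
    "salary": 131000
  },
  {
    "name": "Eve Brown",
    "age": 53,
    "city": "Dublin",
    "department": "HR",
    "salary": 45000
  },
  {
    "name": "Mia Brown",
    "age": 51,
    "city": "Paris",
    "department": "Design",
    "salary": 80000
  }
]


Data: 8 records
Condition: age > 35

Checking each record:
  Frank Brown: 64 MATCH
  Judy Jones: 64 MATCH
  Dave Jones: 50 MATCH
  Eve Jackson: 54 MATCH
  Bob Davis: 44 MATCH
  Bob Anderson: 65 MATCH
  Eve Brown: 53 MATCH
  Mia Brown: 51 MATCH

Count: 8

8


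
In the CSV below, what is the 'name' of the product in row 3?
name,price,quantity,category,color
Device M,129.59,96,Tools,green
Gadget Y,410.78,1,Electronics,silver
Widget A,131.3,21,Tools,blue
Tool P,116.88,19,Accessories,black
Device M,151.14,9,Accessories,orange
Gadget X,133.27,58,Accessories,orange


Query: Row 3 ('Widget A'), column 'name'
Value: Widget A

Widget A


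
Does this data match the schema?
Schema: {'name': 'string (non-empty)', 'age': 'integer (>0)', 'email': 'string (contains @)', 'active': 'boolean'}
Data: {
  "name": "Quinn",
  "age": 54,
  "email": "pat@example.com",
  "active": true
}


Validating each field against schema:
  name: OK (non-empty string)
  age: OK (positive integer)
  email: OK (string with @)
  active: OK (boolean)

Result: VALID

VALID


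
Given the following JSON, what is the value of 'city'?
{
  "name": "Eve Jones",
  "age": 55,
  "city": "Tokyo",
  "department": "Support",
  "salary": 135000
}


Looking up field 'city'
Value: Tokyo

Tokyo


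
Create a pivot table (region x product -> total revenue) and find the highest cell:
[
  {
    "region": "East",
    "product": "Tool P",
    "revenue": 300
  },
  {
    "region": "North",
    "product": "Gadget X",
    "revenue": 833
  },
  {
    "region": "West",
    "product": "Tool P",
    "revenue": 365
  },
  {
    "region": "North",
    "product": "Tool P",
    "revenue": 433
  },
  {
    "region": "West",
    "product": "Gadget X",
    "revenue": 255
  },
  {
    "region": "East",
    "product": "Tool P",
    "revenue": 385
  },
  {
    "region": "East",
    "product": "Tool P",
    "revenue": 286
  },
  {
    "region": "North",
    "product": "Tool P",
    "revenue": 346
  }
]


Pivot: region (rows) x product (columns) -> total revenue

     Gadget X      Tool P      
East             0           971  
North          833           779  
West           255           365  

Highest: East / Tool P = $971

East / Tool P = $971


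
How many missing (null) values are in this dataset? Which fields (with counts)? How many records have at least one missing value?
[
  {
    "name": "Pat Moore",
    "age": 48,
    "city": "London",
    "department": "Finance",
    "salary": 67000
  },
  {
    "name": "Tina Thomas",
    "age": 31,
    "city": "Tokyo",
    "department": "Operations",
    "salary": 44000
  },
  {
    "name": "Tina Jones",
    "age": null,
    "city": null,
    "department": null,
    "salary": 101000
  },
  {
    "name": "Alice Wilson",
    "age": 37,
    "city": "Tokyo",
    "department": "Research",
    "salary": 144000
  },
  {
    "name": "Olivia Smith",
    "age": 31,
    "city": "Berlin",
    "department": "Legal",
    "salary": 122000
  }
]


Checking for missing (null) values in 5 records:

  Pat Moore: complete
  Tina Thomas: complete
  Tina Jones: age, city, department
  Alice Wilson: complete
  Olivia Smith: complete

Per field:
  name: 0 missing
  age: 1 missing
  city: 1 missing
  department: 1 missing
  salary: 0 missing

Total missing values: 3
Records with any missing: 1

3 missing values (age: 1, city: 1, department: 1); 1 incomplete records


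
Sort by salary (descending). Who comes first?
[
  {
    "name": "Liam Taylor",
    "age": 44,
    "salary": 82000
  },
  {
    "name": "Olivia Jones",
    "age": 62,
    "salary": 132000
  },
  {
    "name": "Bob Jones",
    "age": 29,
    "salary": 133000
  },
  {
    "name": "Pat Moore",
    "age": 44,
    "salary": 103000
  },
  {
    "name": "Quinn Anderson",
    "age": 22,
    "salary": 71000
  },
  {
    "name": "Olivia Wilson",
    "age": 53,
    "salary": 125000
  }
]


Sort by: salary (descending)

Sorted order:
  1. Bob Jones (salary = 133000)
  2. Olivia Jones (salary = 132000)
  3. Olivia Wilson (salary = 125000)
  4. Pat Moore (salary = 103000)
  5. Liam Taylor (salary = 82000)
  6. Quinn Anderson (salary = 71000)

First: Bob Jones

Bob Jones


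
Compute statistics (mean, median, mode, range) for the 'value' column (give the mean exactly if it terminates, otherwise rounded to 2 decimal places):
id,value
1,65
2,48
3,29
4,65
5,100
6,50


Data: [65, 48, 29, 65, 100, 50]
Count: 6
Sum: 357
Mean: 357/6 = 59.5
Sorted: [29, 48, 50, 65, 65, 100]
Median: 57.5
Mode: 65 (2 times)
Range: 100 - 29 = 71
Min: 29, Max: 100

mean=59.5, median=57.5, mode=65, range=71


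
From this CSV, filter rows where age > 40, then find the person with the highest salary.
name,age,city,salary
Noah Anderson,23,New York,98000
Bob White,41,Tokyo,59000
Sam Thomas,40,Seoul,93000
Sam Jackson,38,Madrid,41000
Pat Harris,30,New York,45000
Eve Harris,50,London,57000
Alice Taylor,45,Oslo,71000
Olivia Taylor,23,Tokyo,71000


Filter: age > 40
Sort by: salary (descending)

Filtered records (3):
  Alice Taylor, age 45, salary $71000
  Bob White, age 41, salary $59000
  Eve Harris, age 50, salary $57000

Highest salary: Alice Taylor ($71000)

Alice Taylor


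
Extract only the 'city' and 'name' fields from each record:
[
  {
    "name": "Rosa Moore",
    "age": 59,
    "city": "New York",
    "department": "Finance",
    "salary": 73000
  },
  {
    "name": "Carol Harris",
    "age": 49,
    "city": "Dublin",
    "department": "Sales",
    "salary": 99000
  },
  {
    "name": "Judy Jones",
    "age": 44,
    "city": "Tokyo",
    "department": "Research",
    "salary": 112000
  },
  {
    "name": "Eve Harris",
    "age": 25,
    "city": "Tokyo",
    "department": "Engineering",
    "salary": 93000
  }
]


Original: 4 records with fields: name, age, city, department, salary
Keep: ['city', 'name']
Drop: ['age', 'department', 'salary']
Result: 4 records, 2 fields each

[
  {
    "city": "New York",
    "name": "Rosa Moore"
  },
  {
    "city": "Dublin",
    "name": "Carol Harris"
  },
  {
    "city": "Tokyo",
    "name": "Judy Jones"
  },
  {
    "city": "Tokyo",
    "name": "Eve Harris"
  }
]


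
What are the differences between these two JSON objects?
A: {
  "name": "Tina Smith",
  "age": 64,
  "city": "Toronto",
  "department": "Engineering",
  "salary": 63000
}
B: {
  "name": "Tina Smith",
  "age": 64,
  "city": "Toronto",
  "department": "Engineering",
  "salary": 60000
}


Comparing each field (in key order):
  name: same
  age: same
  city: same
  department: same
  salary: DIFFERENT
Differences:
  salary: 63000 -> 60000

1 field(s) changed

1 change: salary


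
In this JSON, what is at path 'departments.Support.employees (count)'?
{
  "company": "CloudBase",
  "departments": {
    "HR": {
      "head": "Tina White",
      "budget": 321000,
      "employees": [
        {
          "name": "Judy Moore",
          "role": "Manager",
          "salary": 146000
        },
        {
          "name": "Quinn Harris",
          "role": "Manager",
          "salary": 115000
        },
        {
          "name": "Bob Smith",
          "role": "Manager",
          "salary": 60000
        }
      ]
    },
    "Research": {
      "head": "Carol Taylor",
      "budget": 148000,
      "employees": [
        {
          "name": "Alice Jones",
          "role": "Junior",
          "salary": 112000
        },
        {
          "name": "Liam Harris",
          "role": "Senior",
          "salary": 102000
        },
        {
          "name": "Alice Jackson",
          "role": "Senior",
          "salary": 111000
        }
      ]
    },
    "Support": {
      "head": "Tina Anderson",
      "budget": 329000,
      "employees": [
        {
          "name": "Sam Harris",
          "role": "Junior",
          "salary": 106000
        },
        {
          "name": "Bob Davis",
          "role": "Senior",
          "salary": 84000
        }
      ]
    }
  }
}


Path: departments.Support.employees (count)

Navigate:
  -> departments
  -> Support
  -> employees (array, length 2)

2


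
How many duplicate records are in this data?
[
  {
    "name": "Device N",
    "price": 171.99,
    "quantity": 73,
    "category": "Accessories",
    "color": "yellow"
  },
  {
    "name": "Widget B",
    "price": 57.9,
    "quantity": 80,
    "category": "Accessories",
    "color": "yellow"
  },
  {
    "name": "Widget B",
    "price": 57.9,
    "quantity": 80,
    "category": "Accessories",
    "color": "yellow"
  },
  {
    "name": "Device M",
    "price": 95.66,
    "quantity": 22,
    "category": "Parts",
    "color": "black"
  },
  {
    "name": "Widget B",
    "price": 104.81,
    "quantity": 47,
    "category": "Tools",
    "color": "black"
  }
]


Checking 5 records for duplicates:

  Row 1: Device N ($171.99, qty 73)
  Row 2: Widget B ($57.9, qty 80)
  Row 3: Widget B ($57.9, qty 80) <-- DUPLICATE
  Row 4: Device M ($95.66, qty 22)
  Row 5: Widget B ($104.81, qty 47)

Duplicates found: 1
Unique records: 4

1 duplicates, 4 unique


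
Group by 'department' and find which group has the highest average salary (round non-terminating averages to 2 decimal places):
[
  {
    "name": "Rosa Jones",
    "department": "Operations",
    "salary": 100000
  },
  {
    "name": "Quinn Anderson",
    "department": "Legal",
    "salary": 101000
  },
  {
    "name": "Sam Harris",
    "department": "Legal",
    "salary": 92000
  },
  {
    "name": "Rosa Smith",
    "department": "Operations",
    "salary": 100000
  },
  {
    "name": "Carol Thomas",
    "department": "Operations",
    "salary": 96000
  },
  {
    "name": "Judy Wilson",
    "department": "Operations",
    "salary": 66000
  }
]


Group by: department

Groups:
  Legal: 2 people, avg salary = 193000/2 = $96500
  Operations: 4 people, avg salary = 362000/4 = $90500

Highest average salary: Legal ($96500)

Legal ($96500)


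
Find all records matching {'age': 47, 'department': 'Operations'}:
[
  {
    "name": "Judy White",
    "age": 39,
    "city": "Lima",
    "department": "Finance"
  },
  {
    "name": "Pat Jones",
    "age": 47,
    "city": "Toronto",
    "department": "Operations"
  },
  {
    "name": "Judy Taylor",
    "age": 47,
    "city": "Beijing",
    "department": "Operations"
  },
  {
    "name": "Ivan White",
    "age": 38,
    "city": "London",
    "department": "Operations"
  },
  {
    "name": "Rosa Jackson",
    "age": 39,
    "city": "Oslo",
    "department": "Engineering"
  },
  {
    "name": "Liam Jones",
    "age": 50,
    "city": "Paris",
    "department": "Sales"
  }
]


Search criteria: {'age': 47, 'department': 'Operations'}

Checking 6 records:
  Judy White: {age: 39, department: Finance}
  Pat Jones: {age: 47, department: Operations} <-- MATCH
  Judy Taylor: {age: 47, department: Operations} <-- MATCH
  Ivan White: {age: 38, department: Operations}
  Rosa Jackson: {age: 39, department: Engineering}
  Liam Jones: {age: 50, department: Sales}

Matches: ["Pat Jones", "Judy Taylor"]

["Pat Jones", "Judy Taylor"]


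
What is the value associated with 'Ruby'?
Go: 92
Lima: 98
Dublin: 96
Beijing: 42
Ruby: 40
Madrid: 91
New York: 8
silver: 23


Looking up key 'Ruby'
Value: 40

40


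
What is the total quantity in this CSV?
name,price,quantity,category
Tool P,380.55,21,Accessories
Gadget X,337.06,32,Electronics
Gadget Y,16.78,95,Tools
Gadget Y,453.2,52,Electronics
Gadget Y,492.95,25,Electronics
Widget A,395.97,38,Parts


Computing total quantity:
Values: [21, 32, 95, 52, 25, 38]
Sum = 263

263


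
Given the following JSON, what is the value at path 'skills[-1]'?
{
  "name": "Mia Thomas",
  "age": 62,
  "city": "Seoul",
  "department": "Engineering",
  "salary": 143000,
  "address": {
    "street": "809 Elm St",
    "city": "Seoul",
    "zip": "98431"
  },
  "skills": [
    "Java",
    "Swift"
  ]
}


Query: skills[-1]
Path: skills -> last element
Value: Swift

Swift


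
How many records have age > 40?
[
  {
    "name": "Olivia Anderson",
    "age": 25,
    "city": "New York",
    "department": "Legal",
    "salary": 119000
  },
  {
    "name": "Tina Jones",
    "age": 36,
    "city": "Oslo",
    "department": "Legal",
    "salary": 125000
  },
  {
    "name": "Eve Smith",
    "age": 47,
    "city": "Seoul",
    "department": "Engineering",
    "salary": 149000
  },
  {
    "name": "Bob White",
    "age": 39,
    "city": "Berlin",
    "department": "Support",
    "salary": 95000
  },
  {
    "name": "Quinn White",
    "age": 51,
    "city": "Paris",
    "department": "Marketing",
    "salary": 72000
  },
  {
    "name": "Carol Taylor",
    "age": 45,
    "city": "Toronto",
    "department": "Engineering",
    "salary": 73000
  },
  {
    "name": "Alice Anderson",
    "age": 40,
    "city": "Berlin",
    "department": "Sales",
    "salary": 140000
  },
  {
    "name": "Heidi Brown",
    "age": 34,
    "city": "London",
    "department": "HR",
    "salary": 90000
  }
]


Data: 8 records
Condition: age > 40

Checking each record:
  Olivia Anderson: 25
  Tina Jones: 36
  Eve Smith: 47 MATCH
  Bob White: 39
  Quinn White: 51 MATCH
  Carol Taylor: 45 MATCH
  Alice Anderson: 40
  Heidi Brown: 34

Count: 3

3


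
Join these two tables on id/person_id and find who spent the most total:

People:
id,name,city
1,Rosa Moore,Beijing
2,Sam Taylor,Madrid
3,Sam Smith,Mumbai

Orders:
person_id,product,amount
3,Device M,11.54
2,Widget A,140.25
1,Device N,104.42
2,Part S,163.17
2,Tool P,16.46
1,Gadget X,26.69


Join on: people.id = orders.person_id

Joined rows:
  Sam Smith (Mumbai) bought Device M for $11.54
  Sam Taylor (Madrid) bought Widget A for $140.25
  Rosa Moore (Beijing) bought Device N for $104.42
  Sam Taylor (Madrid) bought Part S for $163.17
  Sam Taylor (Madrid) bought Tool P for $16.46
  Rosa Moore (Beijing) bought Gadget X for $26.69

Total per person:
  Sam Taylor: $319.88
  Rosa Moore: $131.11
  Sam Smith: $11.54

Top spender: Sam Taylor ($319.88)

Sam Taylor ($319.88)


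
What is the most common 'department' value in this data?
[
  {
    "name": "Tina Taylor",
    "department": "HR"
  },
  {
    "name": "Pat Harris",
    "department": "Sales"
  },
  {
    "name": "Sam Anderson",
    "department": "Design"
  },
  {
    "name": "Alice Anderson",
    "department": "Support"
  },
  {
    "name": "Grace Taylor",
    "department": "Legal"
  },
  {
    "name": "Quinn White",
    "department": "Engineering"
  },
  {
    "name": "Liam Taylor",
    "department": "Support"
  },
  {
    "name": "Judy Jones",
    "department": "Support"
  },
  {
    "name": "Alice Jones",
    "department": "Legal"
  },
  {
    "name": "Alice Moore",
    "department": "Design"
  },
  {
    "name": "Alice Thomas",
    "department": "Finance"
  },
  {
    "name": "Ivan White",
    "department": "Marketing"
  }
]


Counting 'department' values across 12 records:

  Support: 3 ###
  Design: 2 ##
  Legal: 2 ##
  HR: 1 #
  Sales: 1 #
  Engineering: 1 #
  Finance: 1 #
  Marketing: 1 #

Most common: Support (3 times)

Support (3 times)


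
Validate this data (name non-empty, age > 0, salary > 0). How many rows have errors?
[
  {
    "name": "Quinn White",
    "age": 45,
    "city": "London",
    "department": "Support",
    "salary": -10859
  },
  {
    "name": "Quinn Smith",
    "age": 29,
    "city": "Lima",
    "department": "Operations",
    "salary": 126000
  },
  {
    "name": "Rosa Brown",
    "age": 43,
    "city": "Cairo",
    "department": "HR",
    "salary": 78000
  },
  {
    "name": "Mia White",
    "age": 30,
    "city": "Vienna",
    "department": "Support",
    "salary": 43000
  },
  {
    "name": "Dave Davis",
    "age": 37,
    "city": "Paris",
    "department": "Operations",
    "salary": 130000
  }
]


Validating 5 records:
Rules: name non-empty, age > 0, salary > 0

  Row 1 (Quinn White): negative salary: -10859
  Row 2 (Quinn Smith): OK
  Row 3 (Rosa Brown): OK
  Row 4 (Mia White): OK
  Row 5 (Dave Davis): OK

Total errors: 1

1 errors


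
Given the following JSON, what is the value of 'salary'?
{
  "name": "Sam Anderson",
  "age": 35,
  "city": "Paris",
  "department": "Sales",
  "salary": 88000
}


Looking up field 'salary'
Value: 88000

88000


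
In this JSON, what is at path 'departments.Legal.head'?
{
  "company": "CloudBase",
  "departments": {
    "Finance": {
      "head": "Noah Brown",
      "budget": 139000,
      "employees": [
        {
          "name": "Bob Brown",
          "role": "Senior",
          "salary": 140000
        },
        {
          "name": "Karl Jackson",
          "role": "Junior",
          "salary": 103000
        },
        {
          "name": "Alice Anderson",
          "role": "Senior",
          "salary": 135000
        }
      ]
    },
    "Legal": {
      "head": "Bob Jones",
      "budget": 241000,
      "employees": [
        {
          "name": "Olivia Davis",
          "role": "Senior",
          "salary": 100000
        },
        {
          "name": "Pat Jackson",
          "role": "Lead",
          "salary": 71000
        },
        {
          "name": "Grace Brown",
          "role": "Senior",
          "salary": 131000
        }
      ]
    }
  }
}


Path: departments.Legal.head

Navigate:
  -> departments
  -> Legal
  -> head = 'Bob Jones'

Bob Jones


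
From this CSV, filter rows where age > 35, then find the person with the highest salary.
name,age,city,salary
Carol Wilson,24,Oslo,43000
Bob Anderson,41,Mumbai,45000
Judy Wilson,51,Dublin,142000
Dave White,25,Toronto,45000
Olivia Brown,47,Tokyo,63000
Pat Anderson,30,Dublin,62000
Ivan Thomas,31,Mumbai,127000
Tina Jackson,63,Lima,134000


Filter: age > 35
Sort by: salary (descending)

Filtered records (4):
  Judy Wilson, age 51, salary $142000
  Tina Jackson, age 63, salary $134000
  Olivia Brown, age 47, salary $63000
  Bob Anderson, age 41, salary $45000

Highest salary: Judy Wilson ($142000)

Judy Wilson


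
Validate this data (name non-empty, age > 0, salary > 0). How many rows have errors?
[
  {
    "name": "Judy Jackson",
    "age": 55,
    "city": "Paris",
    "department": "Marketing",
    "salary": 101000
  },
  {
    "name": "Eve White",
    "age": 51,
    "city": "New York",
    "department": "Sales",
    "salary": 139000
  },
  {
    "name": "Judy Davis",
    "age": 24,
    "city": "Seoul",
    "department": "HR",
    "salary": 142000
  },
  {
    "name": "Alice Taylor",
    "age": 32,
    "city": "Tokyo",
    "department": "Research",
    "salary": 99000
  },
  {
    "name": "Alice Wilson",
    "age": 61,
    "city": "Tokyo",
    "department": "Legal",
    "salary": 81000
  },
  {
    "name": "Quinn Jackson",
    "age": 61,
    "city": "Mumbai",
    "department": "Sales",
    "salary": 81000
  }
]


Validating 6 records:
Rules: name non-empty, age > 0, salary > 0

  Row 1 (Judy Jackson): OK
  Row 2 (Eve White): OK
  Row 3 (Judy Davis): OK
  Row 4 (Alice Taylor): OK
  Row 5 (Alice Wilson): OK
  Row 6 (Quinn Jackson): OK

Total errors: 0

0 errors


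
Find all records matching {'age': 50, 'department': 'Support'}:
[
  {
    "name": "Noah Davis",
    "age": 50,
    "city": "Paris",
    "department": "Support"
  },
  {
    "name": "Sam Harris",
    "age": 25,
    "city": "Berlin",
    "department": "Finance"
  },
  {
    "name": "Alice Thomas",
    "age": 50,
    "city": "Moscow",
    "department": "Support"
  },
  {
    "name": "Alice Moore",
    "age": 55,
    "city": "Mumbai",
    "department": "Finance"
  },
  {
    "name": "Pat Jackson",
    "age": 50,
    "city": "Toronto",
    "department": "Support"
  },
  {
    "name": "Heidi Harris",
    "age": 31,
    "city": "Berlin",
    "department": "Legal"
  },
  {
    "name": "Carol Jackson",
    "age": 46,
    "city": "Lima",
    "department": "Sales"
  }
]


Search criteria: {'age': 50, 'department': 'Support'}

Checking 7 records:
  Noah Davis: {age: 50, department: Support} <-- MATCH
  Sam Harris: {age: 25, department: Finance}
  Alice Thomas: {age: 50, department: Support} <-- MATCH
  Alice Moore: {age: 55, department: Finance}
  Pat Jackson: {age: 50, department: Support} <-- MATCH
  Heidi Harris: {age: 31, department: Legal}
  Carol Jackson: {age: 46, department: Sales}

Matches: ["Noah Davis", "Alice Thomas", "Pat Jackson"]

["Noah Davis", "Alice Thomas", "Pat Jackson"]


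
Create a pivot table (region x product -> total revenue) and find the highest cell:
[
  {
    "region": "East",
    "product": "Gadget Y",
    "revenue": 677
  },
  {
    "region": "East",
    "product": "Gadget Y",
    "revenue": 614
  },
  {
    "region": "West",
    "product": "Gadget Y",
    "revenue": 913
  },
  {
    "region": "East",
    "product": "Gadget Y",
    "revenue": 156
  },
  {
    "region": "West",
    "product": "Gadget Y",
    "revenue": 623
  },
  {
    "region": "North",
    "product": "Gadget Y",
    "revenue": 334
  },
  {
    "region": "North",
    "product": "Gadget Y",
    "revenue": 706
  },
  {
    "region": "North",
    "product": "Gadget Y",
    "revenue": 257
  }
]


Pivot: region (rows) x product (columns) -> total revenue

     Gadget Y    
East          1447  
North         1297  
West          1536  

Highest: West / Gadget Y = $1536

West / Gadget Y = $1536


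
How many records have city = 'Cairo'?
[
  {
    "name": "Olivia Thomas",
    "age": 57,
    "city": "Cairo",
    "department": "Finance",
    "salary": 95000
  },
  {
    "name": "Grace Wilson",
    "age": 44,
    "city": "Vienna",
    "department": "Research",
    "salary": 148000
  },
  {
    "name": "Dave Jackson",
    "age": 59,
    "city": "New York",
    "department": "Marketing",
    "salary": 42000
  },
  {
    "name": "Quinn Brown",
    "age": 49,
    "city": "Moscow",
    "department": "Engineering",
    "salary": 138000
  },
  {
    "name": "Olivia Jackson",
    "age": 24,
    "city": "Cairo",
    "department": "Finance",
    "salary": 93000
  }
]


Data: 5 records
Condition: city = 'Cairo'

Checking each record:
  Olivia Thomas: Cairo MATCH
  Grace Wilson: Vienna
  Dave Jackson: New York
  Quinn Brown: Moscow
  Olivia Jackson: Cairo MATCH

Count: 2

2


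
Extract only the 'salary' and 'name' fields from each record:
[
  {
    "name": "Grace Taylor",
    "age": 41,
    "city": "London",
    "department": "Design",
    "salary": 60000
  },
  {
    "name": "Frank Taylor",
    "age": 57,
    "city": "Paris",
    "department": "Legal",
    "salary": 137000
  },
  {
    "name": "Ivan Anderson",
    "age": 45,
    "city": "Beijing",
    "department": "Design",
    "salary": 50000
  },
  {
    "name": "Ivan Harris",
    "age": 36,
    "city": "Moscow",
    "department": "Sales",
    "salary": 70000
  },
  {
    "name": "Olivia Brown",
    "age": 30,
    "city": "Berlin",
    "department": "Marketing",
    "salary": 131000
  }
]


Original: 5 records with fields: name, age, city, department, salary
Keep: ['salary', 'name']
Drop: ['age', 'city', 'department']
Result: 5 records, 2 fields each

[
  {
    "salary": 60000,
    "name": "Grace Taylor"
  },
  {
    "salary": 137000,
    "name": "Frank Taylor"
  },
  {
    "salary": 50000,
    "name": "Ivan Anderson"
  },
  {
    "salary": 70000,
    "name": "Ivan Harris"
  },
  {
    "salary": 131000,
    "name": "Olivia Brown"
  }
]


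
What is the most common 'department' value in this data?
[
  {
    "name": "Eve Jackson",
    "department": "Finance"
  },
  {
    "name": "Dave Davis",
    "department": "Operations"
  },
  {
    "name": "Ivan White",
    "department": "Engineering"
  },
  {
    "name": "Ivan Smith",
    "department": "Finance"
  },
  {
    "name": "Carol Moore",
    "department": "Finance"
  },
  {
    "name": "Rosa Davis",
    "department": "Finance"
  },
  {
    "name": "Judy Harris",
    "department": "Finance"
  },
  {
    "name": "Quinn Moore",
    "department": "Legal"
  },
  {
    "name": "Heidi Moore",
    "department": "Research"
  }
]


Counting 'department' values across 9 records:

  Finance: 5 #####
  Operations: 1 #
  Engineering: 1 #
  Legal: 1 #
  Research: 1 #

Most common: Finance (5 times)

Finance (5 times)


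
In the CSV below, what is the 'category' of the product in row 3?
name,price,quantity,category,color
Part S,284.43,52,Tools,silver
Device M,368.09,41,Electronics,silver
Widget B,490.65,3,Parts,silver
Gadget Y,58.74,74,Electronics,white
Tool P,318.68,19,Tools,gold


Query: Row 3 ('Widget B'), column 'category'
Value: Parts

Parts


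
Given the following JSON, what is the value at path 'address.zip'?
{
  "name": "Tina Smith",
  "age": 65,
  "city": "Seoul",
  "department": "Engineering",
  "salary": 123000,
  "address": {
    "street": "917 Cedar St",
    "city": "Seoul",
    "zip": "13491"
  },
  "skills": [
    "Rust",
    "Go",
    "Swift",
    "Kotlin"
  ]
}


Query: address.zip
Path: address -> zip
Value: 13491

13491


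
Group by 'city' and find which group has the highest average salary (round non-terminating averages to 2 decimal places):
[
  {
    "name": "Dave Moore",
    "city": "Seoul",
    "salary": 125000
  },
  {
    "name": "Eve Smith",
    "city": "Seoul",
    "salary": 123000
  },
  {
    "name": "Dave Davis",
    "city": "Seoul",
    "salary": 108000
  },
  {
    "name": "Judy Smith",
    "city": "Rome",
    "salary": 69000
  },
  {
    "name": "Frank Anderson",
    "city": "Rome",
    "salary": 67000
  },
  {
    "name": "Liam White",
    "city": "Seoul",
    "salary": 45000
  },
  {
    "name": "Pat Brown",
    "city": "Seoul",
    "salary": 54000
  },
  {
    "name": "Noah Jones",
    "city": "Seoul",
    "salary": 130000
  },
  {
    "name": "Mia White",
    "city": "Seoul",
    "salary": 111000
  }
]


Group by: city

Groups:
  Rome: 2 people, avg salary = 136000/2 = $68000
  Seoul: 7 people, avg salary = 696000/7 ≈ $99428.57

Highest average salary: Seoul (≈$99428.57)

Seoul (≈$99428.57)


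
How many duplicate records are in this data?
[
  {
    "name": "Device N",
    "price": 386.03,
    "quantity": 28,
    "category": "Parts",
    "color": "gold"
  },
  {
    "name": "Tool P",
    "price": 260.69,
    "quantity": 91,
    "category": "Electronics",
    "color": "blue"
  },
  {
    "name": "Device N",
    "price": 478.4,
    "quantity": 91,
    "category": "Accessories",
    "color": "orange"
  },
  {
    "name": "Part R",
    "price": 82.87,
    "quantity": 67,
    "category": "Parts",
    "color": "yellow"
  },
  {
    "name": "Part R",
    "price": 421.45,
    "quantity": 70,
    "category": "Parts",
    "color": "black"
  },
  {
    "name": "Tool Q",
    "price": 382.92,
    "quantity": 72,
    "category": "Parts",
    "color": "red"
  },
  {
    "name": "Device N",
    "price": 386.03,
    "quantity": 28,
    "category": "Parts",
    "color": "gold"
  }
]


Checking 7 records for duplicates:

  Row 1: Device N ($386.03, qty 28)
  Row 2: Tool P ($260.69, qty 91)
  Row 3: Device N ($478.4, qty 91)
  Row 4: Part R ($82.87, qty 67)
  Row 5: Part R ($421.45, qty 70)
  Row 6: Tool Q ($382.92, qty 72)
  Row 7: Device N ($386.03, qty 28) <-- DUPLICATE

Duplicates found: 1
Unique records: 6

1 duplicates, 6 unique


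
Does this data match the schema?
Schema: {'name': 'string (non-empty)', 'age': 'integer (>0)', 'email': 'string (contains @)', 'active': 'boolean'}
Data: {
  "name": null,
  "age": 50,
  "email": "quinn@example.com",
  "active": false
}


Validating each field against schema:
  name: FAIL (null is not a string)
  age: OK (positive integer)
  email: OK (string with @)
  active: OK (boolean)

Result: INVALID (1 error: name)

INVALID (1 error: name)


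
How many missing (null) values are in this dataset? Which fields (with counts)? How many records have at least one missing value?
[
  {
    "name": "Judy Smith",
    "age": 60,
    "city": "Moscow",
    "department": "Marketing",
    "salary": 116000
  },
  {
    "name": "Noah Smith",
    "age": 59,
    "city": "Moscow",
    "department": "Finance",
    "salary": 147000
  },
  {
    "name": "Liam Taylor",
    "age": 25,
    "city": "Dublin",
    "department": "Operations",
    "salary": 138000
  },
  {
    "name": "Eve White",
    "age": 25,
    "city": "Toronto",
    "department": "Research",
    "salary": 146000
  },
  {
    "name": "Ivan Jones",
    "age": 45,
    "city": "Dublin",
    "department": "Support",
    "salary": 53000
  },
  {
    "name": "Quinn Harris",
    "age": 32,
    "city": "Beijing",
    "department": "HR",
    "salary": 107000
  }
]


Checking for missing (null) values in 6 records:

  Judy Smith: complete
  Noah Smith: complete
  Liam Taylor: complete
  Eve White: complete
  Ivan Jones: complete
  Quinn Harris: complete

Per field:
  name: 0 missing
  age: 0 missing
  city: 0 missing
  department: 0 missing
  salary: 0 missing

Total missing values: 0
Records with any missing: 0

0 missing values (none); 0 incomplete records


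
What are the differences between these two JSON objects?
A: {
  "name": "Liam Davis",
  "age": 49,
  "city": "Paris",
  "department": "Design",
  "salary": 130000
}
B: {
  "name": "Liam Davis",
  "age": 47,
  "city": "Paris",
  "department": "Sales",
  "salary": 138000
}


Comparing each field (in key order):
  name: same
  age: DIFFERENT
  city: same
  department: DIFFERENT
  salary: DIFFERENT
Differences:
  age: 49 -> 47
  department: Design -> Sales
  salary: 130000 -> 138000

3 field(s) changed

3 changes: age, department, salary


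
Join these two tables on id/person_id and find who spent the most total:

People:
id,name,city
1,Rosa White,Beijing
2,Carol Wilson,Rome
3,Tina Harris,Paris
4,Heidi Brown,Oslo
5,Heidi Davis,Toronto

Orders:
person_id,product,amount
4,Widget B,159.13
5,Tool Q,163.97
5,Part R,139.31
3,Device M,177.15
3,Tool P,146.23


Join on: people.id = orders.person_id

Joined rows:
  Heidi Brown (Oslo) bought Widget B for $159.13
  Heidi Davis (Toronto) bought Tool Q for $163.97
  Heidi Davis (Toronto) bought Part R for $139.31
  Tina Harris (Paris) bought Device M for $177.15
  Tina Harris (Paris) bought Tool P for $146.23

Total per person:
  Tina Harris: $323.38
  Heidi Davis: $303.28
  Heidi Brown: $159.13

Top spender: Tina Harris ($323.38)

Tina Harris ($323.38)


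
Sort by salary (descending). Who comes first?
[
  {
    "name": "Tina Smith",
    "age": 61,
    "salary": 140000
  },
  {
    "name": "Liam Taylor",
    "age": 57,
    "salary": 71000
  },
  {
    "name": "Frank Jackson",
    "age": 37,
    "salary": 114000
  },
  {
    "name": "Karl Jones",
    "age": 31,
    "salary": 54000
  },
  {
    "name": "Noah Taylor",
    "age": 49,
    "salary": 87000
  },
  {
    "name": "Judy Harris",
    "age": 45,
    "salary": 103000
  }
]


Sort by: salary (descending)

Sorted order:
  1. Tina Smith (salary = 140000)
  2. Frank Jackson (salary = 114000)
  3. Judy Harris (salary = 103000)
  4. Noah Taylor (salary = 87000)
  5. Liam Taylor (salary = 71000)
  6. Karl Jones (salary = 54000)

First: Tina Smith

Tina Smith


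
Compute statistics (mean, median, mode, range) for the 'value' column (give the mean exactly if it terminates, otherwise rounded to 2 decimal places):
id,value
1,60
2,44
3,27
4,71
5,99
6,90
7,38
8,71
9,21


Data: [60, 44, 27, 71, 99, 90, 38, 71, 21]
Count: 9
Sum: 521
Mean: 521/9 ≈ 57.89 (rounded to 2 decimal places)
Sorted: [21, 27, 38, 44, 60, 71, 71, 90, 99]
Median: 60.0
Mode: 71 (2 times)
Range: 99 - 21 = 78
Min: 21, Max: 99

mean≈57.89, median=60.0, mode=71, range=78


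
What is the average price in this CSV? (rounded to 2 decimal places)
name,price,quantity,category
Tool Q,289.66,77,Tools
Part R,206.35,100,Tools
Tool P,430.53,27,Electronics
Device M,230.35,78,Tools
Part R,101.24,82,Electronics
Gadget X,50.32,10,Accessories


Computing average price:
Values: [289.66, 206.35, 430.53, 230.35, 101.24, 50.32]
Sum = 1308.45
Count = 6
Average = 1308.45/6 = 218.075 exactly -> 218.08 (rounded half-up to 2 decimal places)

218.08


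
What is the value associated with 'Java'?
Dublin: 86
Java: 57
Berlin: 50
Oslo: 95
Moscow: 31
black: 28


Looking up key 'Java'
Value: 57

57


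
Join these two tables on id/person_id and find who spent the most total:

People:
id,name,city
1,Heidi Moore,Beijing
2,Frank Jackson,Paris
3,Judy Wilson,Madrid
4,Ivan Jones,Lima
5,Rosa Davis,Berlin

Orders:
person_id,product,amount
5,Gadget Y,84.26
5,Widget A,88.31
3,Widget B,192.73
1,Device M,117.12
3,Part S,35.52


Join on: people.id = orders.person_id

Joined rows:
  Rosa Davis (Berlin) bought Gadget Y for $84.26
  Rosa Davis (Berlin) bought Widget A for $88.31
  Judy Wilson (Madrid) bought Widget B for $192.73
  Heidi Moore (Beijing) bought Device M for $117.12
  Judy Wilson (Madrid) bought Part S for $35.52

Total per person:
  Judy Wilson: $228.25
  Rosa Davis: $172.57
  Heidi Moore: $117.12

Top spender: Judy Wilson ($228.25)

Judy Wilson ($228.25)


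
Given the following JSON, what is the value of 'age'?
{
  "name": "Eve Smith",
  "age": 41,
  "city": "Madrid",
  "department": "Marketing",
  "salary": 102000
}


Looking up field 'age'
Value: 41

41


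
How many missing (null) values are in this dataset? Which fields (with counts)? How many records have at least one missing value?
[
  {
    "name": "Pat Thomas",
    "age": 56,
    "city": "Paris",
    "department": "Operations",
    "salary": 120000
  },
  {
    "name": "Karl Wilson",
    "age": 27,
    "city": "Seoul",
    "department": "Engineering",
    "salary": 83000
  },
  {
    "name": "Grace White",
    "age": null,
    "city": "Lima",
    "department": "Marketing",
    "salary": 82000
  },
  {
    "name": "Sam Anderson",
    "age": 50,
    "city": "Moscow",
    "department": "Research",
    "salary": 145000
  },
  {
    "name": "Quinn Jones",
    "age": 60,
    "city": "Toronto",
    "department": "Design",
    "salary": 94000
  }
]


Checking for missing (null) values in 5 records:

  Pat Thomas: complete
  Karl Wilson: complete
  Grace White: age
  Sam Anderson: complete
  Quinn Jones: complete

Per field:
  name: 0 missing
  age: 1 missing
  city: 0 missing
  department: 0 missing
  salary: 0 missing

Total missing values: 1
Records with any missing: 1

1 missing values (age: 1); 1 incomplete records


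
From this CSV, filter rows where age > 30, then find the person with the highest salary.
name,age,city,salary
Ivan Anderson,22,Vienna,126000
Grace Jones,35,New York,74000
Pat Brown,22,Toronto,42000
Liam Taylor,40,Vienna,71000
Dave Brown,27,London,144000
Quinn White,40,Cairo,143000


Filter: age > 30
Sort by: salary (descending)

Filtered records (3):
  Quinn White, age 40, salary $143000
  Grace Jones, age 35, salary $74000
  Liam Taylor, age 40, salary $71000

Highest salary: Quinn White ($143000)

Quinn White


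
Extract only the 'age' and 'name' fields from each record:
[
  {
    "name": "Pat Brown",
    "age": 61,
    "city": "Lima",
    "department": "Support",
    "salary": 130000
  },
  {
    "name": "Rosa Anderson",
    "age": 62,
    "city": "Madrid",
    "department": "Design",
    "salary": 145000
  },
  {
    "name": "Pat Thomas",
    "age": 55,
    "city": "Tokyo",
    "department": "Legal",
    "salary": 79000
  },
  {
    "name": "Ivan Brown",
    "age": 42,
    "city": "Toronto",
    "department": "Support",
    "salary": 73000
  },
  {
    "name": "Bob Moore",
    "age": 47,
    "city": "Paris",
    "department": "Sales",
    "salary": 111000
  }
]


Original: 5 records with fields: name, age, city, department, salary
Keep: ['age', 'name']
Drop: ['city', 'department', 'salary']
Result: 5 records, 2 fields each

[
  {
    "age": 61,
    "name": "Pat Brown"
  },
  {
    "age": 62,
    "name": "Rosa Anderson"
  },
  {
    "age": 55,
    "name": "Pat Thomas"
  },
  {
    "age": 42,
    "name": "Ivan Brown"
  },
  {
    "age": 47,
    "name": "Bob Moore"
  }
]


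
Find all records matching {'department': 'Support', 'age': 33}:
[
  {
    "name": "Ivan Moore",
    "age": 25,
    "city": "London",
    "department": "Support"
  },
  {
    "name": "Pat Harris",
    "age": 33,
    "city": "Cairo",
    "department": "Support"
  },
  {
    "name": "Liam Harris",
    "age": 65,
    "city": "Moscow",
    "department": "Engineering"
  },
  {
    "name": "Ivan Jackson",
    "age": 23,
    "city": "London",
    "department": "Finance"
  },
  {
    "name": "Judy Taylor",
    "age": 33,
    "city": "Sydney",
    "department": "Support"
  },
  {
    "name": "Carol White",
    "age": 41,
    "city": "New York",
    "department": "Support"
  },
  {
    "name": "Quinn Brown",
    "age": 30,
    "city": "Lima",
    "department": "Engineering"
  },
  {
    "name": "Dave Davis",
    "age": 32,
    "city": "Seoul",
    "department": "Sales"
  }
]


Search criteria: {'department': 'Support', 'age': 33}

Checking 8 records:
  Ivan Moore: {department: Support, age: 25}
  Pat Harris: {department: Support, age: 33} <-- MATCH
  Liam Harris: {department: Engineering, age: 65}
  Ivan Jackson: {department: Finance, age: 23}
  Judy Taylor: {department: Support, age: 33} <-- MATCH
  Carol White: {department: Support, age: 41}
  Quinn Brown: {department: Engineering, age: 30}
  Dave Davis: {department: Sales, age: 32}

Matches: ["Pat Harris", "Judy Taylor"]

["Pat Harris", "Judy Taylor"]
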